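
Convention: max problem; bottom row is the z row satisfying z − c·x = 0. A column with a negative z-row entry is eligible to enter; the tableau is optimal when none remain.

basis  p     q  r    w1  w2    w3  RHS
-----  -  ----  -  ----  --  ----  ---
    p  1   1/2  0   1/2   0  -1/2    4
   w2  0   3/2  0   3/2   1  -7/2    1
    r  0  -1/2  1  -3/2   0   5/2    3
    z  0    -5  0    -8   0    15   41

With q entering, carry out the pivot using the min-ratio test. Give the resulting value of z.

133/3

Ratio test on column q — row 1: 4/(1/2) = 8; row 2: 1/(3/2) = 2/3; row 3: entry -1/2 ≤ 0. Minimum is 2/3 at row 2 (w2 leaves); pivot element 3/2.
Pivot on row 2; the z-row RHS becomes 41 − (-5)·(2/3) = 133/3.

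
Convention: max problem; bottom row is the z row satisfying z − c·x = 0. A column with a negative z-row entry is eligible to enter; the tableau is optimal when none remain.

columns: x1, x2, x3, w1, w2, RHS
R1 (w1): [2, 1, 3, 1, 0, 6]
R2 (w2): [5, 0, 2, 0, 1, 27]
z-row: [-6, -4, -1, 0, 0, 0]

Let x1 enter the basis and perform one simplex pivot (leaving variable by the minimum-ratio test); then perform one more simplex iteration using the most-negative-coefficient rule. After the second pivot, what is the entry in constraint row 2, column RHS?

Ratio test on column x1 — row 1: 6/2 = 3; row 2: 27/5 = 27/5. Minimum is 3 at row 1 (w1 leaves); pivot element 2.
Divide row 1 by 2; eliminate column x1 from the other rows.
Second iteration: most negative z-row entry is -1 in column x2, so x2 enters.
Ratio test on column x2 — row 1: 3/(1/2) = 6; row 2: entry -5/2 ≤ 0. Minimum is 6 at row 1 (x1 leaves); pivot element 1/2.
Divide row 1 by 1/2; eliminate column x2 from the other rows.
After both pivots, the entry at constraint row 2, column RHS is 27.

27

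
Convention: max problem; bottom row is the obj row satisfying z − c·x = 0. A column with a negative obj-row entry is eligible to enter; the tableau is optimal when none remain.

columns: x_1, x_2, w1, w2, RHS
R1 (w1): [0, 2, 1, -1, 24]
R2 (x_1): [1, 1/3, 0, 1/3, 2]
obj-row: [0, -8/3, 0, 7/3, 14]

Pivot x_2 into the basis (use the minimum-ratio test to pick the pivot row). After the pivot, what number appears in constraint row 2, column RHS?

6

Ratio test on column x_2 — row 1: 24/2 = 12; row 2: 2/(1/3) = 6. Minimum is 6 at row 2 (x_1 leaves); pivot element 1/3.
Divide row 2 by 1/3; eliminate column x_2 from the other rows.
In the new row 2, the RHS entry is the old entry divided by the pivot: 2/(1/3) = 6.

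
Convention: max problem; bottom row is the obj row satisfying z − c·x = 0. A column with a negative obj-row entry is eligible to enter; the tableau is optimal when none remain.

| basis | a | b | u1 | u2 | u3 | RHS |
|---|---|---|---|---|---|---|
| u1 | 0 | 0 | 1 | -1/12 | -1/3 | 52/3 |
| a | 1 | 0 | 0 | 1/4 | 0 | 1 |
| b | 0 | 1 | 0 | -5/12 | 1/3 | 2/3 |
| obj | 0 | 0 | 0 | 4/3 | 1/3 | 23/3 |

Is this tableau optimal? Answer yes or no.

Every obj-row coefficient is ≥ 0, so the tableau is optimal.

yes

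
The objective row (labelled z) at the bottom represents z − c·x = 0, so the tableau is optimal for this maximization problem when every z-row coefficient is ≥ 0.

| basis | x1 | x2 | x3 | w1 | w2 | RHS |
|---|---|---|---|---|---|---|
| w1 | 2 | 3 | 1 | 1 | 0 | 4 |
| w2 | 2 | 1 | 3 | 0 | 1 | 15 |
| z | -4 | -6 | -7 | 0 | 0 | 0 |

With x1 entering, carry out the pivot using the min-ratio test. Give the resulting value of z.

8

Ratio test on column x1 — row 1: 4/2 = 2; row 2: 15/2 = 15/2. Minimum is 2 at row 1 (w1 leaves); pivot element 2.
Pivot on row 1; the z-row RHS becomes 0 − (-4)·2 = 8.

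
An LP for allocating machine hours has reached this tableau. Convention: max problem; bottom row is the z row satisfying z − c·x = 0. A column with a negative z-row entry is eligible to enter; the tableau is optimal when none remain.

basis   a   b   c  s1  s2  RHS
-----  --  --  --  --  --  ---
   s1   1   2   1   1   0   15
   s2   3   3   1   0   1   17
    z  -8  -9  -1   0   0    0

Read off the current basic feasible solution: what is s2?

17

s2 is basic (row 2); its value is the RHS of that row, 17.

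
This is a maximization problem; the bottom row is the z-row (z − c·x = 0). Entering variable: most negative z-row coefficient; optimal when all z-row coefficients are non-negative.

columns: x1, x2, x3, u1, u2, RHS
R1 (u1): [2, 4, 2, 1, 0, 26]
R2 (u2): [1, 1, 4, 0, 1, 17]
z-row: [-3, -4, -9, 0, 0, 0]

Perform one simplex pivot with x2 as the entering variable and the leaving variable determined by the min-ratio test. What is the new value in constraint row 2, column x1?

1/2

Ratio test on column x2 — row 1: 26/4 = 13/2; row 2: 17/1 = 17. Minimum is 13/2 at row 1 (u1 leaves); pivot element 4.
Divide row 1 by 4; eliminate column x2 from the other rows.
Row 2 update in column x1: 1 − 1·(1/2) = 1/2.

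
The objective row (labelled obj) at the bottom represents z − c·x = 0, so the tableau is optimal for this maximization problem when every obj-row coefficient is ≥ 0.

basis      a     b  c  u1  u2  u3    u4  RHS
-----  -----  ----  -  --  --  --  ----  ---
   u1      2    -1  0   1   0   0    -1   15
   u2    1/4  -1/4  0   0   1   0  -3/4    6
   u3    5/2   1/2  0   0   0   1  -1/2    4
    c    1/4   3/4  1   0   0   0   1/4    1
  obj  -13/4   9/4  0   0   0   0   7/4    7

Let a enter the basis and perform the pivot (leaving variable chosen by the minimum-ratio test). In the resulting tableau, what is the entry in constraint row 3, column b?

Ratio test on column a — row 1: 15/2 = 15/2; row 2: 6/(1/4) = 24; row 3: 4/(5/2) = 8/5; row 4: 1/(1/4) = 4. Minimum is 8/5 at row 3 (u3 leaves); pivot element 5/2.
Divide row 3 by 5/2; eliminate column a from the other rows.
In the new row 3, the b entry is the old entry divided by the pivot: (1/2)/(5/2) = 1/5.

1/5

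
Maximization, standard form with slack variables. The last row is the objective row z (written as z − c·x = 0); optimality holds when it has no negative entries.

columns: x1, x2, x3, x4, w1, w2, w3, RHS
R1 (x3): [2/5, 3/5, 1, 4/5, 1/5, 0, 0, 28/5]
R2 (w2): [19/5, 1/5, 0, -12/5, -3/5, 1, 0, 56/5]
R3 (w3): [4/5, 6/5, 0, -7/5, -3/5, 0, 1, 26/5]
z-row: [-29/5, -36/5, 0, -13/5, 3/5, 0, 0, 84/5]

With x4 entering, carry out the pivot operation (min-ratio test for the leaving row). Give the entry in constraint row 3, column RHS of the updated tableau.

Ratio test on column x4 — row 1: (28/5)/(4/5) = 7; row 2: entry -12/5 ≤ 0; row 3: entry -7/5 ≤ 0. Minimum is 7 at row 1 (x3 leaves); pivot element 4/5.
Divide row 1 by 4/5; eliminate column x4 from the other rows.
Row 3 update in column RHS: 26/5 − (-7/5)·7 = 15.

15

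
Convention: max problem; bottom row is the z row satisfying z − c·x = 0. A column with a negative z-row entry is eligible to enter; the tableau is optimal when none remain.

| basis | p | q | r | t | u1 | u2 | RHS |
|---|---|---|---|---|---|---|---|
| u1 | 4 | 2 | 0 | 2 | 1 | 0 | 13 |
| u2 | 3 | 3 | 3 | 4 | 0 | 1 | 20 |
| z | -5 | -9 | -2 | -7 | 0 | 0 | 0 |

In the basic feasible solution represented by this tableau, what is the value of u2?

20

u2 is basic (row 2); its value is the RHS of that row, 20.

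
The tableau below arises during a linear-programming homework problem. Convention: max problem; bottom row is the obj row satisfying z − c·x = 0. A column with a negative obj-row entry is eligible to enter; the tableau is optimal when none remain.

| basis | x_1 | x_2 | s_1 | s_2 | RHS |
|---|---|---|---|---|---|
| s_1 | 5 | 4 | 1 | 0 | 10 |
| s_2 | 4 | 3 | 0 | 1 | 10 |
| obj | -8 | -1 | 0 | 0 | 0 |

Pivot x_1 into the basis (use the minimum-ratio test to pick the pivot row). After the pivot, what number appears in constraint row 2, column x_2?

Ratio test on column x_1 — row 1: 10/5 = 2; row 2: 10/4 = 5/2. Minimum is 2 at row 1 (s_1 leaves); pivot element 5.
Divide row 1 by 5; eliminate column x_1 from the other rows.
Row 2 update in column x_2: 3 − 4·(4/5) = -1/5.

-1/5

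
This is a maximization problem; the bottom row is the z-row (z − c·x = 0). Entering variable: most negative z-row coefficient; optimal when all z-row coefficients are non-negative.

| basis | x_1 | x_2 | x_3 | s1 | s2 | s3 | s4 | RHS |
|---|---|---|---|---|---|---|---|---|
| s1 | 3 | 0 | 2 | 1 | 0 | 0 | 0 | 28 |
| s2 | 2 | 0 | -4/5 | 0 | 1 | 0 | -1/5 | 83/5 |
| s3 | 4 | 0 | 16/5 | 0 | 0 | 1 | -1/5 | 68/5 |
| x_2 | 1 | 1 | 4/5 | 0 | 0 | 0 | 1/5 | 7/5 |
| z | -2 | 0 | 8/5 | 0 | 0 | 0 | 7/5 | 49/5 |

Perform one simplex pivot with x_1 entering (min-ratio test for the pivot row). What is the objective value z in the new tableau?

Ratio test on column x_1 — row 1: 28/3 = 28/3; row 2: (83/5)/2 = 83/10; row 3: (68/5)/4 = 17/5; row 4: (7/5)/1 = 7/5. Minimum is 7/5 at row 4 (x_2 leaves); pivot element 1.
Pivot on row 4; the z-row RHS becomes 49/5 − (-2)·(7/5) = 63/5.

63/5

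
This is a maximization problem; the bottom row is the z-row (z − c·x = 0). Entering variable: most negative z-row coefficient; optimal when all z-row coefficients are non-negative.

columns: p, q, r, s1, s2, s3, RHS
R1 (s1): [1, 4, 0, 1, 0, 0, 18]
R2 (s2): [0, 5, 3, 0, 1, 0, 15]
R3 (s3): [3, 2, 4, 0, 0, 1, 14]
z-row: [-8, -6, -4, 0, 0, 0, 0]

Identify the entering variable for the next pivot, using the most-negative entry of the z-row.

Negative z-row entries: p: -8, q: -6, r: -4.
The most negative is -8 in column p, so p enters.

p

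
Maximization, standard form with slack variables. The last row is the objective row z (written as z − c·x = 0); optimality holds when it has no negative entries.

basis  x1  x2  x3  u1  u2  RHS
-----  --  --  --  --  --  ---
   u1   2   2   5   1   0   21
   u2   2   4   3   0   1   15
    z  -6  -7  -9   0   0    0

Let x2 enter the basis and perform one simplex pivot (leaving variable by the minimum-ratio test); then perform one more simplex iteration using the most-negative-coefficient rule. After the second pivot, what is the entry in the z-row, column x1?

Ratio test on column x2 — row 1: 21/2 = 21/2; row 2: 15/4 = 15/4. Minimum is 15/4 at row 2 (u2 leaves); pivot element 4.
Divide row 2 by 4; eliminate column x2 from the other rows.
Second iteration: most negative z-row entry is -15/4 in column x3, so x3 enters.
Ratio test on column x3 — row 1: (27/2)/(7/2) = 27/7; row 2: (15/4)/(3/4) = 5. Minimum is 27/7 at row 1 (u1 leaves); pivot element 7/2.
Divide row 1 by 7/2; eliminate column x3 from the other rows.
After both pivots, the entry at the z-row, column x1 is -10/7.

-10/7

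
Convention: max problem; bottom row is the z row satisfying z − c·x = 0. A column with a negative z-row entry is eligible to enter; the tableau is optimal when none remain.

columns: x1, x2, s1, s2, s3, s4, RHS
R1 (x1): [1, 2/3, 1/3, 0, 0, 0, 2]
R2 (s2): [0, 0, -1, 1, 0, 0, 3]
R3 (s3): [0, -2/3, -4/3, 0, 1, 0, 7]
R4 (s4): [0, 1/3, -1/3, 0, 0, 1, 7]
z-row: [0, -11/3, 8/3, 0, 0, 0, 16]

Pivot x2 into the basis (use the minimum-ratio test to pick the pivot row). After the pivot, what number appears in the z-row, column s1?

9/2

Ratio test on column x2 — row 1: 2/(2/3) = 3; row 2: entry 0 ≤ 0; row 3: entry -2/3 ≤ 0; row 4: 7/(1/3) = 21. Minimum is 3 at row 1 (x1 leaves); pivot element 2/3.
Divide row 1 by 2/3; eliminate column x2 from the other rows.
z-row update in column s1: 8/3 − (-11/3)·(1/2) = 9/2.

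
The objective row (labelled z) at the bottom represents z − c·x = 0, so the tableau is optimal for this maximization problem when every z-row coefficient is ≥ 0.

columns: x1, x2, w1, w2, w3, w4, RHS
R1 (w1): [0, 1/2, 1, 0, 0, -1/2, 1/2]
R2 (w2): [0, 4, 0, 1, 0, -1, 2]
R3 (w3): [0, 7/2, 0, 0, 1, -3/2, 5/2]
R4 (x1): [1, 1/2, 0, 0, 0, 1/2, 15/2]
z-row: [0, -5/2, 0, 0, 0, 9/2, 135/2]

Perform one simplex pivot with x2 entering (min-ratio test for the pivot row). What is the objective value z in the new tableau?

275/4

Ratio test on column x2 — row 1: (1/2)/(1/2) = 1; row 2: 2/4 = 1/2; row 3: (5/2)/(7/2) = 5/7; row 4: (15/2)/(1/2) = 15. Minimum is 1/2 at row 2 (w2 leaves); pivot element 4.
Pivot on row 2; the z-row RHS becomes 135/2 − (-5/2)·(1/2) = 275/4.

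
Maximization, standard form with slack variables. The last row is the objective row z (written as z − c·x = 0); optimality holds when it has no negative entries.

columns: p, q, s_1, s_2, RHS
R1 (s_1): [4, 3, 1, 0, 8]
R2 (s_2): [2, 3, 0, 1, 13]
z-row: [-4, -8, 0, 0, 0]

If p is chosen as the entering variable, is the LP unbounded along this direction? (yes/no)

Column p has positive entries in row(s) 1, 2, so the ratio test bounds it — not unbounded.

no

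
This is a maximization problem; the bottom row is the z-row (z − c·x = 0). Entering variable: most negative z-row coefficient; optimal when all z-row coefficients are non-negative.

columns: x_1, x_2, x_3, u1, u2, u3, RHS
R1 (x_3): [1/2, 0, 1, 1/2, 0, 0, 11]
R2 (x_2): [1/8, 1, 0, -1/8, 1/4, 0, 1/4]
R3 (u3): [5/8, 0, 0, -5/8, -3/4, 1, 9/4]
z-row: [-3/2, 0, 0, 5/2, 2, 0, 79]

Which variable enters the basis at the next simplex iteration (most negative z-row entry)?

x_1

Negative z-row entries: x_1: -3/2.
The most negative is -3/2 in column x_1, so x_1 enters.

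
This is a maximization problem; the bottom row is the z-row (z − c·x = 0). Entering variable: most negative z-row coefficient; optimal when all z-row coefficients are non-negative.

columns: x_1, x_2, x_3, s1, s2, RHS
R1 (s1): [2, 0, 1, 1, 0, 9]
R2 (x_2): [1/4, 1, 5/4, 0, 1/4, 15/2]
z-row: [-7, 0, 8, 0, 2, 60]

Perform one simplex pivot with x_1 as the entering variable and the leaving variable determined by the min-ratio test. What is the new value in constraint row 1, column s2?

Ratio test on column x_1 — row 1: 9/2 = 9/2; row 2: (15/2)/(1/4) = 30. Minimum is 9/2 at row 1 (s1 leaves); pivot element 2.
Divide row 1 by 2; eliminate column x_1 from the other rows.
In the new row 1, the s2 entry is the old entry divided by the pivot: 0/2 = 0.

0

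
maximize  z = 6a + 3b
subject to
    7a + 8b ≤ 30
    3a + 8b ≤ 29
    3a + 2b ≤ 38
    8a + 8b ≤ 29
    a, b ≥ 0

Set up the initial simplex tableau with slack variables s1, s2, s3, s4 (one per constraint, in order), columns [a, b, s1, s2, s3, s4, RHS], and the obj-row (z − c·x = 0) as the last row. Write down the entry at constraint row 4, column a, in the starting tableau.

Constraint 4 has coefficient 8 on a.

8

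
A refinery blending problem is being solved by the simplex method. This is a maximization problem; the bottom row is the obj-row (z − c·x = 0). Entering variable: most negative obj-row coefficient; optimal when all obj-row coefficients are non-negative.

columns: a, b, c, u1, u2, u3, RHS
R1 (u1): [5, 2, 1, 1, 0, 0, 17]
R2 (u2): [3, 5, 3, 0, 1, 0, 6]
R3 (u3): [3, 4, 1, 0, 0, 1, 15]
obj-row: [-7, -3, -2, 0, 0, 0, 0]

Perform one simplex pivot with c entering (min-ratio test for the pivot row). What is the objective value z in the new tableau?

4

Ratio test on column c — row 1: 17/1 = 17; row 2: 6/3 = 2; row 3: 15/1 = 15. Minimum is 2 at row 2 (u2 leaves); pivot element 3.
Pivot on row 2; the obj-row RHS becomes 0 − (-2)·2 = 4.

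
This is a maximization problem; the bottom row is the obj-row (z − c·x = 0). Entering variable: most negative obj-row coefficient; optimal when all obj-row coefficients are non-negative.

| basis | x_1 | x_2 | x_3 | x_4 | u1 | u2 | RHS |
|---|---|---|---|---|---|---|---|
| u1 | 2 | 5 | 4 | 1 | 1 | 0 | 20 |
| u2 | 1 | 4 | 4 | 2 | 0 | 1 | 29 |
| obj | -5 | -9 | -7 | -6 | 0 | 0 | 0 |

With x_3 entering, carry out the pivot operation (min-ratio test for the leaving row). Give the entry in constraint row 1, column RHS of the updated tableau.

Ratio test on column x_3 — row 1: 20/4 = 5; row 2: 29/4 = 29/4. Minimum is 5 at row 1 (u1 leaves); pivot element 4.
Divide row 1 by 4; eliminate column x_3 from the other rows.
In the new row 1, the RHS entry is the old entry divided by the pivot: 20/4 = 5.

5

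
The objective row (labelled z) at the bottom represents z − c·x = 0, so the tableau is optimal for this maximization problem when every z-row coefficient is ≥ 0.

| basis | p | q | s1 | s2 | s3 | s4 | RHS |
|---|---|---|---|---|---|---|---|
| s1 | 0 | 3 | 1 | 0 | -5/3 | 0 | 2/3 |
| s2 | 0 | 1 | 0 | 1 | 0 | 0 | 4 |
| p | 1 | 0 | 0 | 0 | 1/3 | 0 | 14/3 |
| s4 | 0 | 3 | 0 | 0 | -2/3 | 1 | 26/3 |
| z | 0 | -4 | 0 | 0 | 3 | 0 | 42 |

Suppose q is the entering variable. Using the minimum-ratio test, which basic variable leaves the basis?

s1

Column q entries and ratios — s1: (2/3)/3 = 2/9; s2: 4/1 = 4; p: 0 ≤ 0, skip; s4: (26/3)/3 = 26/9.
Smallest ratio is 2/9 in the row of s1, so s1 leaves.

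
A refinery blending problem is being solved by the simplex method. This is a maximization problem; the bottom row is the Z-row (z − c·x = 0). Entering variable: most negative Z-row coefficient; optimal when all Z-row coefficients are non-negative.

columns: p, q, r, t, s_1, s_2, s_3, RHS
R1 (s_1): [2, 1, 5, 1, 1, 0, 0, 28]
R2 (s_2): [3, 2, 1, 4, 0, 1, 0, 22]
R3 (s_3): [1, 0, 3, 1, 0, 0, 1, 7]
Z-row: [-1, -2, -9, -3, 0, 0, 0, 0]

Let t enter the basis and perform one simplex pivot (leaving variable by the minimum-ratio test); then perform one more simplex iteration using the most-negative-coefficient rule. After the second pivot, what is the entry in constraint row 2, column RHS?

Ratio test on column t — row 1: 28/1 = 28; row 2: 22/4 = 11/2; row 3: 7/1 = 7. Minimum is 11/2 at row 2 (s_2 leaves); pivot element 4.
Divide row 2 by 4; eliminate column t from the other rows.
Second iteration: most negative Z-row entry is -33/4 in column r, so r enters.
Ratio test on column r — row 1: (45/2)/(19/4) = 90/19; row 2: (11/2)/(1/4) = 22; row 3: (3/2)/(11/4) = 6/11. Minimum is 6/11 at row 3 (s_3 leaves); pivot element 11/4.
Divide row 3 by 11/4; eliminate column r from the other rows.
After both pivots, the entry at constraint row 2, column RHS is 59/11.

59/11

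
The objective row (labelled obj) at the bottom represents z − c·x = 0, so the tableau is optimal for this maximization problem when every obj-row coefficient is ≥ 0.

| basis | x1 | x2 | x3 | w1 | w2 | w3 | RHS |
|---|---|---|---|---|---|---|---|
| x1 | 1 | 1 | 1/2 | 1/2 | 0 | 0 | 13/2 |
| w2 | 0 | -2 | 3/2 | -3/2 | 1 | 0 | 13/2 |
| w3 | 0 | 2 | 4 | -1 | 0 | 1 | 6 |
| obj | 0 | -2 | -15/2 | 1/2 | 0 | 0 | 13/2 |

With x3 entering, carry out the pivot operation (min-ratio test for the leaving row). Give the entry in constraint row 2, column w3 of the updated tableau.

Ratio test on column x3 — row 1: (13/2)/(1/2) = 13; row 2: (13/2)/(3/2) = 13/3; row 3: 6/4 = 3/2. Minimum is 3/2 at row 3 (w3 leaves); pivot element 4.
Divide row 3 by 4; eliminate column x3 from the other rows.
Row 2 update in column w3: 0 − (3/2)·(1/4) = -3/8.

-3/8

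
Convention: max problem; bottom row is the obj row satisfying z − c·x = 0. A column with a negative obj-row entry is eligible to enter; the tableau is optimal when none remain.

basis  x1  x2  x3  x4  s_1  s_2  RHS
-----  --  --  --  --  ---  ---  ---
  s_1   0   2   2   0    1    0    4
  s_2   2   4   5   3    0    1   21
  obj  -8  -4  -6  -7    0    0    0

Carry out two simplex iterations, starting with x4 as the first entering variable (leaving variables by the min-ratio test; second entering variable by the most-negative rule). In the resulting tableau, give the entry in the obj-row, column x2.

12

Ratio test on column x4 — row 1: entry 0 ≤ 0; row 2: 21/3 = 7. Minimum is 7 at row 2 (s_2 leaves); pivot element 3.
Divide row 2 by 3; eliminate column x4 from the other rows.
Second iteration: most negative obj-row entry is -10/3 in column x1, so x1 enters.
Ratio test on column x1 — row 1: entry 0 ≤ 0; row 2: 7/(2/3) = 21/2. Minimum is 21/2 at row 2 (x4 leaves); pivot element 2/3.
Divide row 2 by 2/3; eliminate column x1 from the other rows.
After both pivots, the entry at the obj-row, column x2 is 12.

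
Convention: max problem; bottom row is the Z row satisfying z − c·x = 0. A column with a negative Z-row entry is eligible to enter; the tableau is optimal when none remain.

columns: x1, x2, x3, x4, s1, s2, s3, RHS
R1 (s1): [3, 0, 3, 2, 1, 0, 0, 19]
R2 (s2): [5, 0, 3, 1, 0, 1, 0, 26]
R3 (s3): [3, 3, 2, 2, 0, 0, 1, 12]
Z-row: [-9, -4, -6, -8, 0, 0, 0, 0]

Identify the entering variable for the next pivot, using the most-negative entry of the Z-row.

Negative Z-row entries: x1: -9, x2: -4, x3: -6, x4: -8.
The most negative is -9 in column x1, so x1 enters.

x1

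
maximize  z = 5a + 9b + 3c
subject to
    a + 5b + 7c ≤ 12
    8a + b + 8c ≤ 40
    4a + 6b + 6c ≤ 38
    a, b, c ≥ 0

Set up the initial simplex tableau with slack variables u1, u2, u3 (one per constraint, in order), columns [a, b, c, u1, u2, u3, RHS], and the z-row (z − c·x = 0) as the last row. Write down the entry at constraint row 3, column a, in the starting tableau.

4

Constraint 3 has coefficient 4 on a.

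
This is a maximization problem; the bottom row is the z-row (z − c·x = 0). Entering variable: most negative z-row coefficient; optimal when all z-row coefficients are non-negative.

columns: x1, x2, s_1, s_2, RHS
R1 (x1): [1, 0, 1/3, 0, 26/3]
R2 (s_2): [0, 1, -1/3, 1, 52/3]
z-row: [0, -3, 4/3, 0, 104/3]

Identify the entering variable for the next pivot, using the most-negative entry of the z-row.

x2

Negative z-row entries: x2: -3.
The most negative is -3 in column x2, so x2 enters.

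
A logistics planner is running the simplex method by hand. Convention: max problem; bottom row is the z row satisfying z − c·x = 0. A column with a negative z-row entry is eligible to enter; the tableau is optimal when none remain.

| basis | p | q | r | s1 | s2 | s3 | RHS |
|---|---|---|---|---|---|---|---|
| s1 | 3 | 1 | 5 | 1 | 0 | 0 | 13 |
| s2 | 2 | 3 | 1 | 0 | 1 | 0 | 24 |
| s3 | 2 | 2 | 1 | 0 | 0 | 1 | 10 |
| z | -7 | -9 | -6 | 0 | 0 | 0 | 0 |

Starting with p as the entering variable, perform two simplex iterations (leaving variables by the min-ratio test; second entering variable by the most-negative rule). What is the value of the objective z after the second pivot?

Ratio test on column p — row 1: 13/3 = 13/3; row 2: 24/2 = 12; row 3: 10/2 = 5. Minimum is 13/3 at row 1 (s1 leaves); pivot element 3.
Pivot on row 1; the z-row RHS becomes 0 − (-7)·(13/3) = 91/3.
Next entering variable (most negative z-row entry -20/3): q.
Ratio test on column q — row 1: (13/3)/(1/3) = 13; row 2: (46/3)/(7/3) = 46/7; row 3: (4/3)/(4/3) = 1. Minimum is 1 at row 3 (s3 leaves); pivot element 4/3.
After the second pivot the z-row RHS is 91/3 − (-20/3)·1 = 37.

37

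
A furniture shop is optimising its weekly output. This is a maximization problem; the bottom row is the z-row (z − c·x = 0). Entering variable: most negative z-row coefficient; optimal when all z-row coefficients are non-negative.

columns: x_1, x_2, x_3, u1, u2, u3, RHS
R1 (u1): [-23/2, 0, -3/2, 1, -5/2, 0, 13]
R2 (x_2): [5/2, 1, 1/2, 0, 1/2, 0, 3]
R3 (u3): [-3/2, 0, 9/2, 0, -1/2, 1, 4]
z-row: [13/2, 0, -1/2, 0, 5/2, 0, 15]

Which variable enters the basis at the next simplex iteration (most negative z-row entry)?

Negative z-row entries: x_3: -1/2.
The most negative is -1/2 in column x_3, so x_3 enters.

x_3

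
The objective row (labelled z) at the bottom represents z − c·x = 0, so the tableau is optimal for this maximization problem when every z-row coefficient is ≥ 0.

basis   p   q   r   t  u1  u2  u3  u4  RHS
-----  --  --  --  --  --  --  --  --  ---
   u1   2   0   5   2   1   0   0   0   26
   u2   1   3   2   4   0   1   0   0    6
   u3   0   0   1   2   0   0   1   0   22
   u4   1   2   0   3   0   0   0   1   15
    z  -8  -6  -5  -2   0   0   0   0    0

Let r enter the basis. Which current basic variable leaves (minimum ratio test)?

Column r entries and ratios — u1: 26/5 = 26/5; u2: 6/2 = 3; u3: 22/1 = 22; u4: 0 ≤ 0, skip.
Smallest ratio is 3 in the row of u2, so u2 leaves.

u2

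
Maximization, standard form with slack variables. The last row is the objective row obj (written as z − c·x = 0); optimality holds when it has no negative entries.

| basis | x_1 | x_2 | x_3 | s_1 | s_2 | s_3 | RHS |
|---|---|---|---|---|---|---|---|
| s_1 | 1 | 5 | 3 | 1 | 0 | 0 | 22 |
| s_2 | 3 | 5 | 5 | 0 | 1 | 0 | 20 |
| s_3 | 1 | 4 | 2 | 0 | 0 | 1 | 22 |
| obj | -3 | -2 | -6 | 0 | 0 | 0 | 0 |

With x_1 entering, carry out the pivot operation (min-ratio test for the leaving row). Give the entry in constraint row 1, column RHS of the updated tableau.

Ratio test on column x_1 — row 1: 22/1 = 22; row 2: 20/3 = 20/3; row 3: 22/1 = 22. Minimum is 20/3 at row 2 (s_2 leaves); pivot element 3.
Divide row 2 by 3; eliminate column x_1 from the other rows.
Row 1 update in column RHS: 22 − 1·(20/3) = 46/3.

46/3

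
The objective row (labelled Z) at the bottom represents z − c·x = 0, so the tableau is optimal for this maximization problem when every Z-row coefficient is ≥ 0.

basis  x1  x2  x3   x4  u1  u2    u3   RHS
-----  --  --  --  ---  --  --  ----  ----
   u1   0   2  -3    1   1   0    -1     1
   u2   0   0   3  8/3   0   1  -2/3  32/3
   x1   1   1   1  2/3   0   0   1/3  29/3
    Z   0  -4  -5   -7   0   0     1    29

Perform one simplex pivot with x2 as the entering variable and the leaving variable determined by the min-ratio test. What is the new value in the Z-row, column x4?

Ratio test on column x2 — row 1: 1/2 = 1/2; row 2: entry 0 ≤ 0; row 3: (29/3)/1 = 29/3. Minimum is 1/2 at row 1 (u1 leaves); pivot element 2.
Divide row 1 by 2; eliminate column x2 from the other rows.
Z-row update in column x4: -7 − (-4)·(1/2) = -5.

-5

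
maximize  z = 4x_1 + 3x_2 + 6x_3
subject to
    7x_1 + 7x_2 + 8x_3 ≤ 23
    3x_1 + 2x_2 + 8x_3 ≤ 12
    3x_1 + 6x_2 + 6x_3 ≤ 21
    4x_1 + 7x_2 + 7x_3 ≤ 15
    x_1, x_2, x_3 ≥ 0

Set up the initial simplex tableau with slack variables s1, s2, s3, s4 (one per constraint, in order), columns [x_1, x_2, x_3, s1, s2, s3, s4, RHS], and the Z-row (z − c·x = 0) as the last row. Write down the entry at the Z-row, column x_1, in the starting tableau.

The Z-row carries the negated objective coefficients: the x_1 entry is -4.

-4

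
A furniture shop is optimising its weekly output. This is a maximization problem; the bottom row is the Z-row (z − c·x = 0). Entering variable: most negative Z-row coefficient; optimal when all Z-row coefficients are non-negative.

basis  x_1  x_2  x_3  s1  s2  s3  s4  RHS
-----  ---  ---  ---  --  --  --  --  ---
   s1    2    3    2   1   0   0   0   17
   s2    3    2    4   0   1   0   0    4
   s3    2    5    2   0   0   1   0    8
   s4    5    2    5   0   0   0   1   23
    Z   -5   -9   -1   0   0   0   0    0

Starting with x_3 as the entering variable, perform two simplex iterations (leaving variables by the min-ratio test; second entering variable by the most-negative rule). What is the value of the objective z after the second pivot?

Ratio test on column x_3 — row 1: 17/2 = 17/2; row 2: 4/4 = 1; row 3: 8/2 = 4; row 4: 23/5 = 23/5. Minimum is 1 at row 2 (s2 leaves); pivot element 4.
Pivot on row 2; the Z-row RHS becomes 0 − (-1)·1 = 1.
Next entering variable (most negative Z-row entry -17/2): x_2.
Ratio test on column x_2 — row 1: 15/2 = 15/2; row 2: 1/(1/2) = 2; row 3: 6/4 = 3/2; row 4: entry -1/2 ≤ 0. Minimum is 3/2 at row 3 (s3 leaves); pivot element 4.
After the second pivot the Z-row RHS is 1 − (-17/2)·(3/2) = 55/4.

55/4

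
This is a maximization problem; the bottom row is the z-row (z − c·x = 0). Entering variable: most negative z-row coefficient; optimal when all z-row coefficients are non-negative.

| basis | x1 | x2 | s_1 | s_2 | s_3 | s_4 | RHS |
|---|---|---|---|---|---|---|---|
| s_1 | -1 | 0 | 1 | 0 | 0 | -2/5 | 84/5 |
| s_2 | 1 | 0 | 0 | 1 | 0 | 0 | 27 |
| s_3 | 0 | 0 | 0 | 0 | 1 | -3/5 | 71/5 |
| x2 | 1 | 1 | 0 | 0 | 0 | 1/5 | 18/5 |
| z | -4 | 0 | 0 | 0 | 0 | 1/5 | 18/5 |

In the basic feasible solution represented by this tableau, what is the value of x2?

18/5

x2 is basic (row 4); its value is the RHS of that row, 18/5.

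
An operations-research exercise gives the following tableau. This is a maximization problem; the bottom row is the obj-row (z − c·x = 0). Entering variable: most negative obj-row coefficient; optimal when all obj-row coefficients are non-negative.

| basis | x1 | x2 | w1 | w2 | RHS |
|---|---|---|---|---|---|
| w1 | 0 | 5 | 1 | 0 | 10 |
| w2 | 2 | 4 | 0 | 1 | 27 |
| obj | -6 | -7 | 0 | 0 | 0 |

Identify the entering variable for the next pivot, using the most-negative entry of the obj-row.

x2

Negative obj-row entries: x1: -6, x2: -7.
The most negative is -7 in column x2, so x2 enters.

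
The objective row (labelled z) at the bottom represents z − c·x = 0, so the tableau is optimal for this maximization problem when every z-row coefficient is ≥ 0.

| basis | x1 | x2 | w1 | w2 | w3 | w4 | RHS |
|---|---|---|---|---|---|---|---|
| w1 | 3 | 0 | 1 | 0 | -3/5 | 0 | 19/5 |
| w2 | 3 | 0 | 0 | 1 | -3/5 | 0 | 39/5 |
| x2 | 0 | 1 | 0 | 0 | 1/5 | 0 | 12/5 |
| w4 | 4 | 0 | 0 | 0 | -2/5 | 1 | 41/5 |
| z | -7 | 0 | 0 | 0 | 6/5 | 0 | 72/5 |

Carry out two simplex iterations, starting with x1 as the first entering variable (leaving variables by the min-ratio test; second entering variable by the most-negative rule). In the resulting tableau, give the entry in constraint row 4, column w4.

Ratio test on column x1 — row 1: (19/5)/3 = 19/15; row 2: (39/5)/3 = 13/5; row 3: entry 0 ≤ 0; row 4: (41/5)/4 = 41/20. Minimum is 19/15 at row 1 (w1 leaves); pivot element 3.
Divide row 1 by 3; eliminate column x1 from the other rows.
Second iteration: most negative z-row entry is -1/5 in column w3, so w3 enters.
Ratio test on column w3 — row 1: entry -1/5 ≤ 0; row 2: entry 0 ≤ 0; row 3: (12/5)/(1/5) = 12; row 4: (47/15)/(2/5) = 47/6. Minimum is 47/6 at row 4 (w4 leaves); pivot element 2/5.
Divide row 4 by 2/5; eliminate column w3 from the other rows.
After both pivots, the entry at constraint row 4, column w4 is 5/2.

5/2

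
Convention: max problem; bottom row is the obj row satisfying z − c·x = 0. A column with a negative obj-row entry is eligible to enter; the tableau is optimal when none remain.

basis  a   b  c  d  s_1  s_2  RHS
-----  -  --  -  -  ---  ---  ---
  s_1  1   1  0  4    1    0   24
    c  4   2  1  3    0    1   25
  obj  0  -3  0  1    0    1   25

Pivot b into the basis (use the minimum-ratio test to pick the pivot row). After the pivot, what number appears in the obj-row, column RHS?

125/2

Ratio test on column b — row 1: 24/1 = 24; row 2: 25/2 = 25/2. Minimum is 25/2 at row 2 (c leaves); pivot element 2.
Divide row 2 by 2; eliminate column b from the other rows.
obj-row update in column RHS: 25 − (-3)·(25/2) = 125/2.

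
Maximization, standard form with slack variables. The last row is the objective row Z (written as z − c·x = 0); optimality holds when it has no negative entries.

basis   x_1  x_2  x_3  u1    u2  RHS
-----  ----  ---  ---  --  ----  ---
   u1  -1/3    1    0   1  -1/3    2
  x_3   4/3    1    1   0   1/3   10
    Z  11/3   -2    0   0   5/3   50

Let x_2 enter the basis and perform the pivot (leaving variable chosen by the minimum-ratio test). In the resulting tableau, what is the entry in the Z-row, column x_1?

3

Ratio test on column x_2 — row 1: 2/1 = 2; row 2: 10/1 = 10. Minimum is 2 at row 1 (u1 leaves); pivot element 1.
Divide row 1 by 1; eliminate column x_2 from the other rows.
Z-row update in column x_1: 11/3 − (-2)·(-1/3) = 3.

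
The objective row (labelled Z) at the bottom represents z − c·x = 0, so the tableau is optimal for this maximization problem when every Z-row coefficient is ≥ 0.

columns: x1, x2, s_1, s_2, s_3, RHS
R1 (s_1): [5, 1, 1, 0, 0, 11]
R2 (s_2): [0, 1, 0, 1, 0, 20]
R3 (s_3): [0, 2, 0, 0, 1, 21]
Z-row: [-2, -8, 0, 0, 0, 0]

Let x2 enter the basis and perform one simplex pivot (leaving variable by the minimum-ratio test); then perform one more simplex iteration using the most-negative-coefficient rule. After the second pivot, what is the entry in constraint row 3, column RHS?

21/2

Ratio test on column x2 — row 1: 11/1 = 11; row 2: 20/1 = 20; row 3: 21/2 = 21/2. Minimum is 21/2 at row 3 (s_3 leaves); pivot element 2.
Divide row 3 by 2; eliminate column x2 from the other rows.
Second iteration: most negative Z-row entry is -2 in column x1, so x1 enters.
Ratio test on column x1 — row 1: (1/2)/5 = 1/10; row 2: entry 0 ≤ 0; row 3: entry 0 ≤ 0. Minimum is 1/10 at row 1 (s_1 leaves); pivot element 5.
Divide row 1 by 5; eliminate column x1 from the other rows.
After both pivots, the entry at constraint row 3, column RHS is 21/2.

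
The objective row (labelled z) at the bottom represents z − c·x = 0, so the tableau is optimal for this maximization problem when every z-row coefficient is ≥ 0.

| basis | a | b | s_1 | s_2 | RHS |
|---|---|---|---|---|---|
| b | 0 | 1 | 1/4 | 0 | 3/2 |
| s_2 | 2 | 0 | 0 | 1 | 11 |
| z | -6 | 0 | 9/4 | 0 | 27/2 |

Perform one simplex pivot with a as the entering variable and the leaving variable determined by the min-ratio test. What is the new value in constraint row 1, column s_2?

Ratio test on column a — row 1: entry 0 ≤ 0; row 2: 11/2 = 11/2. Minimum is 11/2 at row 2 (s_2 leaves); pivot element 2.
Divide row 2 by 2; eliminate column a from the other rows.
Row 1 update in column s_2: 0 − 0·(1/2) = 0.

0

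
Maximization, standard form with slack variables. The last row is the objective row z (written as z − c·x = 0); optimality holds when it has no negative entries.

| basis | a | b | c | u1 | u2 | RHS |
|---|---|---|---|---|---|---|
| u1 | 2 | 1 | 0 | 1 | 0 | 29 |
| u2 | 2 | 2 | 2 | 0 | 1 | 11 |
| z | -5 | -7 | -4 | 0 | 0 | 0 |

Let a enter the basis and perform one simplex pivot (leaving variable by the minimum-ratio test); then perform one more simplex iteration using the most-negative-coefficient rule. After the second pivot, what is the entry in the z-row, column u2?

Ratio test on column a — row 1: 29/2 = 29/2; row 2: 11/2 = 11/2. Minimum is 11/2 at row 2 (u2 leaves); pivot element 2.
Divide row 2 by 2; eliminate column a from the other rows.
Second iteration: most negative z-row entry is -2 in column b, so b enters.
Ratio test on column b — row 1: entry -1 ≤ 0; row 2: (11/2)/1 = 11/2. Minimum is 11/2 at row 2 (a leaves); pivot element 1.
Divide row 2 by 1; eliminate column b from the other rows.
After both pivots, the entry at the z-row, column u2 is 7/2.

7/2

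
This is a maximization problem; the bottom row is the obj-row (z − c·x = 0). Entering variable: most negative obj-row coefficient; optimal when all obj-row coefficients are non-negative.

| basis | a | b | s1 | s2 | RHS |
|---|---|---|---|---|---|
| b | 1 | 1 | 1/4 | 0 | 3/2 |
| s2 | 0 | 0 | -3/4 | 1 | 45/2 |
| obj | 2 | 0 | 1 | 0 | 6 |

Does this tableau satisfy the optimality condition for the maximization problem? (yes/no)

yes

Every obj-row coefficient is ≥ 0, so the tableau is optimal.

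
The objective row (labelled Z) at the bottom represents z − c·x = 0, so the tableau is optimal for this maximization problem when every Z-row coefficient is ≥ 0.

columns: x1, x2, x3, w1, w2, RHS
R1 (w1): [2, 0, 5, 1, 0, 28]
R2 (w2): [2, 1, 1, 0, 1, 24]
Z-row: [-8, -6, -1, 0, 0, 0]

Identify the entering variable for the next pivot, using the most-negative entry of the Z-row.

x1

Negative Z-row entries: x1: -8, x2: -6, x3: -1.
The most negative is -8 in column x1, so x1 enters.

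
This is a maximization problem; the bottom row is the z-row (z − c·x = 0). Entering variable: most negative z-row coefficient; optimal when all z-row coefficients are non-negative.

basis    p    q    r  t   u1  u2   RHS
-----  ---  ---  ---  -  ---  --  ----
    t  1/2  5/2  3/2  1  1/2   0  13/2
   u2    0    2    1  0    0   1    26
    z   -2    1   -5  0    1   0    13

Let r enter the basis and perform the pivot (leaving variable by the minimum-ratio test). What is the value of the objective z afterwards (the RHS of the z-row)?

Ratio test on column r — row 1: (13/2)/(3/2) = 13/3; row 2: 26/1 = 26. Minimum is 13/3 at row 1 (t leaves); pivot element 3/2.
Pivot on row 1; the z-row RHS becomes 13 − (-5)·(13/3) = 104/3.

104/3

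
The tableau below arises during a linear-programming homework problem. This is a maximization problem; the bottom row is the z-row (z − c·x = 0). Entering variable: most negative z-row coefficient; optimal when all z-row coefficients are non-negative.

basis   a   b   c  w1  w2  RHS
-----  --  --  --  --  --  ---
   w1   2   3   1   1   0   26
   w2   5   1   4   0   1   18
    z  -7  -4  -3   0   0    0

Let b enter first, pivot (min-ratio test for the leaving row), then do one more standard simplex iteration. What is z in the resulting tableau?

Ratio test on column b — row 1: 26/3 = 26/3; row 2: 18/1 = 18. Minimum is 26/3 at row 1 (w1 leaves); pivot element 3.
Pivot on row 1; the z-row RHS becomes 0 − (-4)·(26/3) = 104/3.
Next entering variable (most negative z-row entry -13/3): a.
Ratio test on column a — row 1: (26/3)/(2/3) = 13; row 2: (28/3)/(13/3) = 28/13. Minimum is 28/13 at row 2 (w2 leaves); pivot element 13/3.
After the second pivot the z-row RHS is 104/3 − (-13/3)·(28/13) = 44.

44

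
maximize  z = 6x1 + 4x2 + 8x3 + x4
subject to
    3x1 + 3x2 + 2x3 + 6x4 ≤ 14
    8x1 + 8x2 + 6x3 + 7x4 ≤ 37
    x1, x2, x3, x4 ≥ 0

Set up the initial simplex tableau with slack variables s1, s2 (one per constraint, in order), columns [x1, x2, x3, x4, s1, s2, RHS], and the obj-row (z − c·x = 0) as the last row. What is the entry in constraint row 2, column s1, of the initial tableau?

Slack s1 belongs to constraint 1; its column is the unit vector e_1, so the entry in row 2 is 0.

0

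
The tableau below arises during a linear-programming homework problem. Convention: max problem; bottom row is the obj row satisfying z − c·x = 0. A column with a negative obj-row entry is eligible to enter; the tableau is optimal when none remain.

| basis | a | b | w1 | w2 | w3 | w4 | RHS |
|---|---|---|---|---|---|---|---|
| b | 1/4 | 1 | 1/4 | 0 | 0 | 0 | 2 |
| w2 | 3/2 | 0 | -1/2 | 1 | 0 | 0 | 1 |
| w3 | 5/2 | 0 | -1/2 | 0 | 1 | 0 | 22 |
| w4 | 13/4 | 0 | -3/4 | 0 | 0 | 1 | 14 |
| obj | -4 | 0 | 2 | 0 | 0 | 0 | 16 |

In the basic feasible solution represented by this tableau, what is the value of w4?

14

w4 is basic (row 4); its value is the RHS of that row, 14.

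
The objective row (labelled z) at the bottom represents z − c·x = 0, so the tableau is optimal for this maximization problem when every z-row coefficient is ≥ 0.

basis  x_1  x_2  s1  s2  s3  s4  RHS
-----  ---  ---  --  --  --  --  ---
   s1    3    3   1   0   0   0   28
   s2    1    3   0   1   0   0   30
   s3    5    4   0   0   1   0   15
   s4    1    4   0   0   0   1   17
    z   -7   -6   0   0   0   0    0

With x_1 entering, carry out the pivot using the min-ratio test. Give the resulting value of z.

Ratio test on column x_1 — row 1: 28/3 = 28/3; row 2: 30/1 = 30; row 3: 15/5 = 3; row 4: 17/1 = 17. Minimum is 3 at row 3 (s3 leaves); pivot element 5.
Pivot on row 3; the z-row RHS becomes 0 − (-7)·3 = 21.

21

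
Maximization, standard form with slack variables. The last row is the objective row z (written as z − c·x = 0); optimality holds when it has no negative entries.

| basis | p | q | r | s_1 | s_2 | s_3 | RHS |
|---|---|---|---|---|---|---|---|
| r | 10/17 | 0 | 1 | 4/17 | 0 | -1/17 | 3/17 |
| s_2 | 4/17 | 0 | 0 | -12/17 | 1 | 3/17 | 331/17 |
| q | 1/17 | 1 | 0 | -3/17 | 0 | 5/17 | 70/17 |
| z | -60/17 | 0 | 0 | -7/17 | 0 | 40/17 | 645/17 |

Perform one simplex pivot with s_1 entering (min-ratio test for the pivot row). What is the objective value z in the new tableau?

Ratio test on column s_1 — row 1: (3/17)/(4/17) = 3/4; row 2: entry -12/17 ≤ 0; row 3: entry -3/17 ≤ 0. Minimum is 3/4 at row 1 (r leaves); pivot element 4/17.
Pivot on row 1; the z-row RHS becomes 645/17 − (-7/17)·(3/4) = 153/4.

153/4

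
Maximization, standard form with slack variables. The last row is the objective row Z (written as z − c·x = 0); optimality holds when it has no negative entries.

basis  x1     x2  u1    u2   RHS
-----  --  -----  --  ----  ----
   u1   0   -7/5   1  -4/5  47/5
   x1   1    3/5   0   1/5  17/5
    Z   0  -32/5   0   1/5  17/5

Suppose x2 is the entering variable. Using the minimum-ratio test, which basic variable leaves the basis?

x1

Column x2 entries and ratios — u1: -7/5 ≤ 0, skip; x1: (17/5)/(3/5) = 17/3.
Smallest ratio is 17/3 in the row of x1, so x1 leaves.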